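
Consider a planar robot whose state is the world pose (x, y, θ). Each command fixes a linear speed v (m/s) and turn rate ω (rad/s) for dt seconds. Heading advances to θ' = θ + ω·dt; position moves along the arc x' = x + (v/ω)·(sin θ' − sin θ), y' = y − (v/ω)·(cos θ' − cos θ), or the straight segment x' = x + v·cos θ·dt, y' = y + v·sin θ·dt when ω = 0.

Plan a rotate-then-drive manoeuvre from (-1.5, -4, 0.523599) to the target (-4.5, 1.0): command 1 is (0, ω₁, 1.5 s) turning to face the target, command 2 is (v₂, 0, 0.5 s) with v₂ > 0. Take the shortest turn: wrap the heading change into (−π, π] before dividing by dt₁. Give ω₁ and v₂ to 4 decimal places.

ω₁ = 1.0584, v₂ = 11.6619

heading to target = atan2(1−-4, -4.5−-1.5) = 2.1112
Δθ = wrap(2.1112 − 0.5236) = 1.5876; ω₁ = Δθ/dt₁ = 1.0584
distance = √((-4.5−-1.5)² + (1−-4)²) = 5.8310; v₂ = distance/dt₂ = 11.6619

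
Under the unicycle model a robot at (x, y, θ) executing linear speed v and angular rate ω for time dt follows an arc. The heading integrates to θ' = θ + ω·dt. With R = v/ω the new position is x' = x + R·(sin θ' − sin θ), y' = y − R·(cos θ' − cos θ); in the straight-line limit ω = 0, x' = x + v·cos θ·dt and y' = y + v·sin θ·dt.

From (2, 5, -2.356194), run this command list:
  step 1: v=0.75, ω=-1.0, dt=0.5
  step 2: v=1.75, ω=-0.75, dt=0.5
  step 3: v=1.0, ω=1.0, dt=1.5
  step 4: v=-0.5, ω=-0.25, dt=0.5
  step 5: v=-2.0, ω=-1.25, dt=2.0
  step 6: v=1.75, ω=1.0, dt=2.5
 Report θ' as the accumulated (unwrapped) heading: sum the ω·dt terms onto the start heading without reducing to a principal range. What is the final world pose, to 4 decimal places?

(-0.4908, 4.1229, -1.8562)

step 1: θ'=-2.8562 (R=-0.7500) → pose (1.6808, 4.8107, -2.8562)
step 2: θ'=-3.2312 (R=-2.3333) → pose (0.8151, 4.7256, -3.2312)
step 3: θ'=-1.7312 (R=1.0000) → pose (-0.2615, 3.8894, -1.7312)
step 4: θ'=-1.8562 (R=2.0000) → pose (-0.2063, 4.1330, -1.8562)
step 5: θ'=-4.3562 (R=1.6000) → pose (2.8285, 4.2405, -4.3562)
step 6: θ'=-1.8562 (R=1.7500) → pose (-0.4908, 4.1229, -1.8562)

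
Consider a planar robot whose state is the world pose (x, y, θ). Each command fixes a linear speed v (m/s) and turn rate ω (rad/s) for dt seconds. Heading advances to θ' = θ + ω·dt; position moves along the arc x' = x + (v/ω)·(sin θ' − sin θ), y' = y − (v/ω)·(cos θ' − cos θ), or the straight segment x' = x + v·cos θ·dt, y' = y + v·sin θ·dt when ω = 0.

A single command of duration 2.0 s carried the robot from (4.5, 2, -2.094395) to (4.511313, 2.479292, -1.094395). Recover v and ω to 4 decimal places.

Δθ = -1.094395 − -2.094395 = 1.000000
ω = Δθ/dt = 1.000000/2.0 = 0.5000
R = −Δy/(cos θ' − cos θ) = -0.5000
v = R·ω = -0.5000·0.5000 = -0.2500

v = -0.2500, ω = 0.5000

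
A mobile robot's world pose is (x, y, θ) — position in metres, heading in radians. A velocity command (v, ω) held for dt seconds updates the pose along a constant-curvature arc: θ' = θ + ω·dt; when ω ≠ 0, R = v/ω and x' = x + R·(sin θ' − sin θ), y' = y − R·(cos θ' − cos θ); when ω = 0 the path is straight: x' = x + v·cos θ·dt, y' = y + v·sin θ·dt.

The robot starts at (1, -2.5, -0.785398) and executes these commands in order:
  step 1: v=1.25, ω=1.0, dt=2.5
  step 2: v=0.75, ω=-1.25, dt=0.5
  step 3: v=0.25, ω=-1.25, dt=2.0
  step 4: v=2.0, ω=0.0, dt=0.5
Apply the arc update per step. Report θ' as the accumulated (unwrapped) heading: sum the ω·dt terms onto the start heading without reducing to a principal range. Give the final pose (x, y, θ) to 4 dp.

step 1: θ'=1.7146 (R=1.2500) → pose (3.1210, -1.4370, 1.7146)
step 2: θ'=1.0896 (R=-0.6000) → pose (3.1829, -1.0733, 1.0896)
step 3: θ'=-1.4104 (R=-0.2000) → pose (3.5576, -1.1339, -1.4104)
step 4: θ'=-1.4104 (straight) → pose (3.7174, -2.1211, -1.4104)

(3.7174, -2.1211, -1.4104)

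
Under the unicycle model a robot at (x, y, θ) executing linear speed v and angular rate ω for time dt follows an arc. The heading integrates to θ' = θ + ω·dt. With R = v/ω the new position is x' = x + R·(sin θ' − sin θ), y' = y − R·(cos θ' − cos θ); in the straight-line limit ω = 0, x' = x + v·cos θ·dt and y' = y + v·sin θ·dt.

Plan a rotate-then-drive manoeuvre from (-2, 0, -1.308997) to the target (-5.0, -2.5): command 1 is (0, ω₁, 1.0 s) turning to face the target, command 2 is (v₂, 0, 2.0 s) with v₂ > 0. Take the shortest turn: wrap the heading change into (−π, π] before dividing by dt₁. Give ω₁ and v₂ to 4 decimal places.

heading to target = atan2(-2.5−0, -5−-2) = -2.4469
Δθ = wrap(-2.4469 − -1.3090) = -1.1379; ω₁ = Δθ/dt₁ = -1.1379
distance = √((-5−-2)² + (-2.5−0)²) = 3.9051; v₂ = distance/dt₂ = 1.9526

ω₁ = -1.1379, v₂ = 1.9526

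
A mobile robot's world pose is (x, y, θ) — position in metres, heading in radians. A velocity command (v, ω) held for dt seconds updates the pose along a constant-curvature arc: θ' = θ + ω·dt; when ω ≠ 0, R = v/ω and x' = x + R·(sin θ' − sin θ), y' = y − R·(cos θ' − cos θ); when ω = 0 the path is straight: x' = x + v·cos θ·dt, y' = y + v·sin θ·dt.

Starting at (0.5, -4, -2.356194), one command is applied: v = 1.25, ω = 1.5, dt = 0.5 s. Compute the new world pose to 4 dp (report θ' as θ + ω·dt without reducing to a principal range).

θ' = -2.3562 + 1.5·0.5 = -1.6062
R = v/ω = 1.25/1.5 = 0.8333
x' = 0.5 + 0.8333·(sin -1.6062 − sin -2.3562) = 0.2564
y' = -4 − 0.8333·(cos -1.6062 − cos -2.3562) = -4.5598

(0.2564, -4.5598, -1.6062)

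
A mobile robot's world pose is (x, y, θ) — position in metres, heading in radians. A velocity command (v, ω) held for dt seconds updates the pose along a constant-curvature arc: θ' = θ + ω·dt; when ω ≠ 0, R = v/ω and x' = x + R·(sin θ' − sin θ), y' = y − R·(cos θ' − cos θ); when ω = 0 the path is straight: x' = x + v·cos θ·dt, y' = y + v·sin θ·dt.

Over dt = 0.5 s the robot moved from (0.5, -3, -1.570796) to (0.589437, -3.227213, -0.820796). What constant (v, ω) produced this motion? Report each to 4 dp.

v = 0.5000, ω = 1.5000

Δθ = -0.820796 − -1.570796 = 0.750000
ω = Δθ/dt = 0.750000/0.5 = 1.5000
R = −Δy/(cos θ' − cos θ) = 0.3333
v = R·ω = 0.3333·1.5000 = 0.5000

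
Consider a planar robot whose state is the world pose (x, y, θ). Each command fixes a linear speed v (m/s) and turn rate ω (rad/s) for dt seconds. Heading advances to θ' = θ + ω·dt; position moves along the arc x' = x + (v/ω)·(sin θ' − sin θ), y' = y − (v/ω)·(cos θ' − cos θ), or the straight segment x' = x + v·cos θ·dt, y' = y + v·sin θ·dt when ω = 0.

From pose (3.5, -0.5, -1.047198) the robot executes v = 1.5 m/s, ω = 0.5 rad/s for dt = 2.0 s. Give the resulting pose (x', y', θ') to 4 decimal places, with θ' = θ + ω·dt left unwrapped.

θ' = -1.0472 + 0.5·2.0 = -0.0472
R = v/ω = 1.5/0.5 = 3.0000
x' = 3.5 + 3.0000·(sin -0.0472 − sin -1.0472) = 5.9565
y' = -0.5 − 3.0000·(cos -0.0472 − cos -1.0472) = -1.9967

(5.9565, -1.9967, -0.0472)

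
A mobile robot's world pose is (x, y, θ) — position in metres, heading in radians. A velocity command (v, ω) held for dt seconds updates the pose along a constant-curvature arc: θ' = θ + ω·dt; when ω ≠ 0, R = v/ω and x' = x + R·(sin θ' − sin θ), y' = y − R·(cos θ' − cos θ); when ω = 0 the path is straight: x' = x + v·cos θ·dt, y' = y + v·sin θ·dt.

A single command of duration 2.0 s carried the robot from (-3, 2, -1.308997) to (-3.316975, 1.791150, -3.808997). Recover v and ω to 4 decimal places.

v = 0.2500, ω = -1.2500

Δθ = -3.808997 − -1.308997 = -2.500000
ω = Δθ/dt = -2.500000/2.0 = -1.2500
R = Δx/(sin θ' − sin θ) = -0.2000
v = R·ω = -0.2000·-1.2500 = 0.2500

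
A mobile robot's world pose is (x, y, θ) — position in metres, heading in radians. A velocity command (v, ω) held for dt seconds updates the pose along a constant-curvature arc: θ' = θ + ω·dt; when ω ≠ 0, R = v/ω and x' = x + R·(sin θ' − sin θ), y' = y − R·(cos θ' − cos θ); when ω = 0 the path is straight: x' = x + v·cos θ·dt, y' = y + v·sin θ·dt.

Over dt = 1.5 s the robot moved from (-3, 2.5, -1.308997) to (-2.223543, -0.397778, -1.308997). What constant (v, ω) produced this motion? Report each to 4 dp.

Δθ = -1.308997 − -1.308997 = 0.000000
ω = Δθ/dt = 0.000000/1.5 = 0.0000
ω = 0 → v = (Δx·cos θ + Δy·sin θ)/dt = 2.0000

v = 2.0000, ω = 0.0000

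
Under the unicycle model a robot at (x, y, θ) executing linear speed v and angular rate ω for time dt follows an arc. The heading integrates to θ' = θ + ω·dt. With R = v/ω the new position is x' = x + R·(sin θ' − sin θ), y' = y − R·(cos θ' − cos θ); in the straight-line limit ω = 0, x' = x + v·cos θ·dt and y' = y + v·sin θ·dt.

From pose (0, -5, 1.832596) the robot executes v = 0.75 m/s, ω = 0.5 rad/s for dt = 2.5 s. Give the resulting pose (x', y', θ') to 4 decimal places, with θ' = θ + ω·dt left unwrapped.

(-1.3604, -3.8908, 3.0826)

θ' = 1.8326 + 0.5·2.5 = 3.0826
R = v/ω = 0.75/0.5 = 1.5000
x' = 0 + 1.5000·(sin 3.0826 − sin 1.8326) = -1.3604
y' = -5 − 1.5000·(cos 3.0826 − cos 1.8326) = -3.8908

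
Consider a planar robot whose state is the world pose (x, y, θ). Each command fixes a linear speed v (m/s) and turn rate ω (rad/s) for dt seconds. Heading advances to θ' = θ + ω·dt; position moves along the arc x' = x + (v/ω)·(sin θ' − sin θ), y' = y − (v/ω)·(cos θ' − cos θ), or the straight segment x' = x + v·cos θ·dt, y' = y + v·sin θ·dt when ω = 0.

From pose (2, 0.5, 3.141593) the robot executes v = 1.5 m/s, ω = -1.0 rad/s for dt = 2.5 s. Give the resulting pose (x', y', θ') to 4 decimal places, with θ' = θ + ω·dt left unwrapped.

(1.1023, 3.2017, 0.6416)

θ' = 3.1416 + -1.0·2.5 = 0.6416
R = v/ω = 1.5/-1.0 = -1.5000
x' = 2 + -1.5000·(sin 0.6416 − sin 3.1416) = 1.1023
y' = 0.5 − -1.5000·(cos 0.6416 − cos 3.1416) = 3.2017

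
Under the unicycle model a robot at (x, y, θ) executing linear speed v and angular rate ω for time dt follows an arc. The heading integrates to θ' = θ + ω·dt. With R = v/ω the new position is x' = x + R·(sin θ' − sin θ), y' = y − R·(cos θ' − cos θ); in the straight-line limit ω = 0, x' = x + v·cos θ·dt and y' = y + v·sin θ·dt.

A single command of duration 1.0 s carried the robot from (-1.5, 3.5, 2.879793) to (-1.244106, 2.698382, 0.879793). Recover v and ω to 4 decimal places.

Δθ = 0.879793 − 2.879793 = -2.000000
ω = Δθ/dt = -2.000000/1.0 = -2.0000
R = −Δy/(cos θ' − cos θ) = 0.5000
v = R·ω = 0.5000·-2.0000 = -1.0000

v = -1.0000, ω = -2.0000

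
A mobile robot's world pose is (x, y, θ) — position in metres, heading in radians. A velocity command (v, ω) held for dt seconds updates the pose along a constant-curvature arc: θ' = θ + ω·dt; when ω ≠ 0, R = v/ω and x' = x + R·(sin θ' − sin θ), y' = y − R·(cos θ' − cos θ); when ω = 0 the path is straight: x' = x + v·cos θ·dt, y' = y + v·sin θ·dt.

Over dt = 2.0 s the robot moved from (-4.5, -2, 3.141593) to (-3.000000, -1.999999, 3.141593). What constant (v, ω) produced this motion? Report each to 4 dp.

v = -0.7500, ω = 0.0000

Δθ = 3.141593 − 3.141593 = 0.000000
ω = Δθ/dt = 0.000000/2.0 = 0.0000
ω = 0 → v = (Δx·cos θ + Δy·sin θ)/dt = -0.7500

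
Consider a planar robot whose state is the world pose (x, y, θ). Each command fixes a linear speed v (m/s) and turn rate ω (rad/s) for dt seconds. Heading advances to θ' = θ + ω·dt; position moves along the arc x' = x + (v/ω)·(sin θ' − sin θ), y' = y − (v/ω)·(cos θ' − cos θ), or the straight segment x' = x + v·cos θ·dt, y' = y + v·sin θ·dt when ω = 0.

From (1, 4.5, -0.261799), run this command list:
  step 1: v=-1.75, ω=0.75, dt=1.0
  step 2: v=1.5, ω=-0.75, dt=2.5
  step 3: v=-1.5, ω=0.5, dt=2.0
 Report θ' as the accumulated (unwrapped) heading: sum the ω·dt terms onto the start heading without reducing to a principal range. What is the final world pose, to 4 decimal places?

step 1: θ'=0.4882 (R=-2.3333) → pose (-0.6983, 4.3069, 0.4882)
step 2: θ'=-1.3868 (R=-2.0000) → pose (2.2060, 2.9065, -1.3868)
step 3: θ'=-0.3868 (R=-3.0000) → pose (0.3883, 5.1360, -0.3868)

(0.3883, 5.1360, -0.3868)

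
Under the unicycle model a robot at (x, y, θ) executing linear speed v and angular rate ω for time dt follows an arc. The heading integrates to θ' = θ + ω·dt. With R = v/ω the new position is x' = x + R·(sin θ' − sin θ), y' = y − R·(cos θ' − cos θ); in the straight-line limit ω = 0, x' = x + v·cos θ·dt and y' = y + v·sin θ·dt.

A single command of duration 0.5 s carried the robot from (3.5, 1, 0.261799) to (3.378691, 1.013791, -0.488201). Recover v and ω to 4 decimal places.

Δθ = -0.488201 − 0.261799 = -0.750000
ω = Δθ/dt = -0.750000/0.5 = -1.5000
R = Δx/(sin θ' − sin θ) = 0.1667
v = R·ω = 0.1667·-1.5000 = -0.2500

v = -0.2500, ω = -1.5000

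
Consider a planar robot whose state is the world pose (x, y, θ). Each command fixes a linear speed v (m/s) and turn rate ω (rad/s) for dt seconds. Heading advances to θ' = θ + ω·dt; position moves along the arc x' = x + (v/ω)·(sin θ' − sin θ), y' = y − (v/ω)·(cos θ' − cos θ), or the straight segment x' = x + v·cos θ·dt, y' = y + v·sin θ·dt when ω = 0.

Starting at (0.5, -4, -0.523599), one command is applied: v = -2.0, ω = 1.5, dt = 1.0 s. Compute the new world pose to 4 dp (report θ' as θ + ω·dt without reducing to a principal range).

θ' = -0.5236 + 1.5·1.0 = 0.9764
R = v/ω = -2.0/1.5 = -1.3333
x' = 0.5 + -1.3333·(sin 0.9764 − sin -0.5236) = -1.2713
y' = -4 − -1.3333·(cos 0.9764 − cos -0.5236) = -4.4080

(-1.2713, -4.4080, 0.9764)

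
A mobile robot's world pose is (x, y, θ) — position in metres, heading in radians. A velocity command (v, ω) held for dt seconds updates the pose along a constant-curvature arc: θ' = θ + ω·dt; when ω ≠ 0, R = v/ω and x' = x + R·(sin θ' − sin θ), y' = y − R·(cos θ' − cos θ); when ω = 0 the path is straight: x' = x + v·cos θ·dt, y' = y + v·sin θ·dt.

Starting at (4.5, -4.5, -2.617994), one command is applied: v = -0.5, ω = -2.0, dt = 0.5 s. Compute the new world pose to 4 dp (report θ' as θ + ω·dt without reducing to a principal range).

θ' = -2.6180 + -2.0·0.5 = -3.6180
R = v/ω = -0.5/-2.0 = 0.2500
x' = 4.5 + 0.2500·(sin -3.6180 − sin -2.6180) = 4.7396
y' = -4.5 − 0.2500·(cos -3.6180 − cos -2.6180) = -4.4943

(4.7396, -4.4943, -3.6180)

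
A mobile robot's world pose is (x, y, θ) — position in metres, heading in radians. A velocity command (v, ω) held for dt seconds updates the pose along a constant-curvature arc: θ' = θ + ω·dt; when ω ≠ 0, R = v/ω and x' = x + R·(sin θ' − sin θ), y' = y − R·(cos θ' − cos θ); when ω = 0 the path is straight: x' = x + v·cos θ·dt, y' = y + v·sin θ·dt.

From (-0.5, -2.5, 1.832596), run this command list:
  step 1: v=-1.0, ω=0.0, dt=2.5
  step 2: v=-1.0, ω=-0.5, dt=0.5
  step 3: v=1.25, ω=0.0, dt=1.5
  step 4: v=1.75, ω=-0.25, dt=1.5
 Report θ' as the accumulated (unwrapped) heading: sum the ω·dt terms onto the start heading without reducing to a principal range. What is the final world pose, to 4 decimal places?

step 1: θ'=1.8326 (straight) → pose (0.1470, -4.9148, 1.8326)
step 2: θ'=1.5826 (R=2.0000) → pose (0.2151, -5.4089, 1.5826)
step 3: θ'=1.5826 (straight) → pose (0.1929, -3.5340, 1.5826)
step 4: θ'=1.2076 (R=-7.0000) → pose (0.6491, -0.9645, 1.2076)

(0.6491, -0.9645, 1.2076)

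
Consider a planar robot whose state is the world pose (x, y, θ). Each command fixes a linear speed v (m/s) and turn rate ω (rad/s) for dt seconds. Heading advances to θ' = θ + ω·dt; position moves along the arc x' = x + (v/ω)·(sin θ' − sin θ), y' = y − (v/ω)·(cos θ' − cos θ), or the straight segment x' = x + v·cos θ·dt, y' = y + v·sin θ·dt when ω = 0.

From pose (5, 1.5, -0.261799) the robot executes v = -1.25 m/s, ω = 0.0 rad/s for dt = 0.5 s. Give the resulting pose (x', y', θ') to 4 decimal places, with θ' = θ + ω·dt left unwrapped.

θ' = -0.2618 + 0.0·0.5 = -0.2618
ω = 0 → straight: x' = 5 + -1.25·cos(-0.2618)·0.5 = 4.3963
y' = 1.5 + -1.25·sin(-0.2618)·0.5 = 1.6618

(4.3963, 1.6618, -0.2618)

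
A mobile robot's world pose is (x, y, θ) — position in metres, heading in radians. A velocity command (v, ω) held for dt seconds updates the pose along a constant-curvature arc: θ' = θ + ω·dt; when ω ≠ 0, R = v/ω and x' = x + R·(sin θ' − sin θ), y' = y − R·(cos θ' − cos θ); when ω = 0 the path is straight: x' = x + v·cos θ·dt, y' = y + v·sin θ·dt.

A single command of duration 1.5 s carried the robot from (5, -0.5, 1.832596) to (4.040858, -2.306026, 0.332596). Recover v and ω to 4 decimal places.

Δθ = 0.332596 − 1.832596 = -1.500000
ω = Δθ/dt = -1.500000/1.5 = -1.0000
R = −Δy/(cos θ' − cos θ) = 1.5000
v = R·ω = 1.5000·-1.0000 = -1.5000

v = -1.5000, ω = -1.0000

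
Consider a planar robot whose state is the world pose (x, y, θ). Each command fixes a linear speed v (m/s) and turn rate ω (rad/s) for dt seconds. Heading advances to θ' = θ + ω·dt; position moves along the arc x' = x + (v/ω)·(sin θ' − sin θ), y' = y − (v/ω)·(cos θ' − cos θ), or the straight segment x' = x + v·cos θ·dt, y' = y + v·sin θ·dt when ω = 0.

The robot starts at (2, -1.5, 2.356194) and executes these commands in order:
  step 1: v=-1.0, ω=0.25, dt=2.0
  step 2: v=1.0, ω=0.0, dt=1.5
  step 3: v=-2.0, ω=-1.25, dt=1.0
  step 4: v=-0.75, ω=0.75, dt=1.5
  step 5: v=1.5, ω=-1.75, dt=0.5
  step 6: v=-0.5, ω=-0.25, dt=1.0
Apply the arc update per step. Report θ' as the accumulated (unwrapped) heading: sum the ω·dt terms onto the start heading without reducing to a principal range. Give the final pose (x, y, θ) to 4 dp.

step 1: θ'=2.8562 (R=-4.0000) → pose (3.7023, -2.5098, 2.8562)
step 2: θ'=2.8562 (straight) → pose (2.2629, -2.0875, 2.8562)
step 3: θ'=1.6062 (R=1.6000) → pose (3.4115, -3.5661, 1.6062)
step 4: θ'=2.7312 (R=-1.0000) → pose (4.0119, -4.4477, 2.7312)
step 5: θ'=1.8562 (R=-0.8571) → pose (3.5314, -3.9030, 1.8562)
step 6: θ'=1.6062 (R=2.0000) → pose (3.6110, -4.3953, 1.6062)

(3.6110, -4.3953, 1.6062)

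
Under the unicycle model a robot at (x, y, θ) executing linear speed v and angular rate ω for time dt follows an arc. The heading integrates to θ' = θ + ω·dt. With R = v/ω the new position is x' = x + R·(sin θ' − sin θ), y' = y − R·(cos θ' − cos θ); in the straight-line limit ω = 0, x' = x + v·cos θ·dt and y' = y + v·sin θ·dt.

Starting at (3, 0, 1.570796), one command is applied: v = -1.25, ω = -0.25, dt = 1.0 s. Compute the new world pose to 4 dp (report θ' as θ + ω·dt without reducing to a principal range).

(2.8446, -1.2370, 1.3208)

θ' = 1.5708 + -0.25·1.0 = 1.3208
R = v/ω = -1.25/-0.25 = 5.0000
x' = 3 + 5.0000·(sin 1.3208 − sin 1.5708) = 2.8446
y' = 0 − 5.0000·(cos 1.3208 − cos 1.5708) = -1.2370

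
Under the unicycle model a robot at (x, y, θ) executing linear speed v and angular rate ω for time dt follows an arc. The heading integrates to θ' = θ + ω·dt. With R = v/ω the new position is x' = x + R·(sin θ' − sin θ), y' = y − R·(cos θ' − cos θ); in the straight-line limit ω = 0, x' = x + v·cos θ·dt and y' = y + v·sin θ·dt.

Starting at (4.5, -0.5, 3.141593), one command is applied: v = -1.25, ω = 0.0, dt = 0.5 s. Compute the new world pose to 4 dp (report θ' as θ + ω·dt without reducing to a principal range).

θ' = 3.1416 + 0.0·0.5 = 3.1416
ω = 0 → straight: x' = 4.5 + -1.25·cos(3.1416)·0.5 = 5.1250
y' = -0.5 + -1.25·sin(3.1416)·0.5 = -0.5000

(5.1250, -0.5000, 3.1416)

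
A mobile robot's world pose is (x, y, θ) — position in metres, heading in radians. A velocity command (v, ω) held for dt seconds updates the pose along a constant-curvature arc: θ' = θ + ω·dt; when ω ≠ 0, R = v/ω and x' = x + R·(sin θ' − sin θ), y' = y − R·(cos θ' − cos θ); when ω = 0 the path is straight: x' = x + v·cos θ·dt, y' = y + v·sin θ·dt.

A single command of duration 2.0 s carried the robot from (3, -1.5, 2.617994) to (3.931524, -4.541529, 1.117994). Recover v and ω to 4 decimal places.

Δθ = 1.117994 − 2.617994 = -1.500000
ω = Δθ/dt = -1.500000/2.0 = -0.7500
R = −Δy/(cos θ' − cos θ) = 2.3333
v = R·ω = 2.3333·-0.7500 = -1.7500

v = -1.7500, ω = -0.7500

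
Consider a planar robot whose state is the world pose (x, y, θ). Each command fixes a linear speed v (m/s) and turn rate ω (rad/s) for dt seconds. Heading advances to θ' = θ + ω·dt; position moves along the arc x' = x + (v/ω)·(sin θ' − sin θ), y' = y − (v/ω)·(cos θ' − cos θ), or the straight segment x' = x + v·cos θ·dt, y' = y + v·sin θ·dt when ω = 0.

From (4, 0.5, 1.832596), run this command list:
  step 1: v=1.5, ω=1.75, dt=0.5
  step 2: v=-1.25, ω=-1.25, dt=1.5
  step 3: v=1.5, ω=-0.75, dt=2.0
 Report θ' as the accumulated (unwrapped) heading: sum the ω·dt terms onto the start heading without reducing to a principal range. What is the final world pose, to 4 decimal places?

(6.5689, -0.2995, -0.6674)

step 1: θ'=2.7076 (R=0.8571) → pose (3.5325, 1.0558, 2.7076)
step 2: θ'=0.8326 (R=1.0000) → pose (3.8517, -0.5244, 0.8326)
step 3: θ'=-0.6674 (R=-2.0000) → pose (6.5689, -0.2995, -0.6674)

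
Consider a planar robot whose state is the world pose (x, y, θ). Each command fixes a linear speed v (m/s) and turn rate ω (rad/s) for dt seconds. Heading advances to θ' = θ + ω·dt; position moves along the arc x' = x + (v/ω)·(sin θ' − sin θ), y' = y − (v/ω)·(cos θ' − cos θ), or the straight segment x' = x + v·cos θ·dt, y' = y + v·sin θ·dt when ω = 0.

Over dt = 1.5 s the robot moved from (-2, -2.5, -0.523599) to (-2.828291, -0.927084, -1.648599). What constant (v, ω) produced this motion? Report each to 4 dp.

v = -1.2500, ω = -0.7500

Δθ = -1.648599 − -0.523599 = -1.125000
ω = Δθ/dt = -1.125000/1.5 = -0.7500
R = −Δy/(cos θ' − cos θ) = 1.6667
v = R·ω = 1.6667·-0.7500 = -1.2500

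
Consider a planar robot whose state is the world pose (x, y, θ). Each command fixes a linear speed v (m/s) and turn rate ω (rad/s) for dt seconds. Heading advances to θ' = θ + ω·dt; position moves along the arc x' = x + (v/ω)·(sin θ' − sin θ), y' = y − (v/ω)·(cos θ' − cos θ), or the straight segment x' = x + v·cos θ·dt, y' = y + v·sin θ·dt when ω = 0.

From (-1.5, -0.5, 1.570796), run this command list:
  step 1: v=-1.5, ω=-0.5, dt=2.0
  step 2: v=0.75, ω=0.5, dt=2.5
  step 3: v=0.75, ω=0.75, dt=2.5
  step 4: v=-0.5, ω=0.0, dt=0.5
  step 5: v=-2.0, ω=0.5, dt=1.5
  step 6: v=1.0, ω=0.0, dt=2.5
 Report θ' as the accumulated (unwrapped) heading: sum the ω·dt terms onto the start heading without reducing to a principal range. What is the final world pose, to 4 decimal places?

step 1: θ'=0.5708 (R=3.0000) → pose (-2.8791, -3.0244, 0.5708)
step 2: θ'=1.8208 (R=1.5000) → pose (-2.2362, -1.3911, 1.8208)
step 3: θ'=3.6958 (R=1.0000) → pose (-3.7314, -0.7882, 3.6958)
step 4: θ'=3.6958 (straight) → pose (-3.5188, -0.6566, 3.6958)
step 5: θ'=4.4458 (R=-4.0000) → pose (-1.7651, 1.6909, 4.4458)
step 6: θ'=4.4458 (straight) → pose (-2.4238, -0.7208, 4.4458)

(-2.4238, -0.7208, 4.4458)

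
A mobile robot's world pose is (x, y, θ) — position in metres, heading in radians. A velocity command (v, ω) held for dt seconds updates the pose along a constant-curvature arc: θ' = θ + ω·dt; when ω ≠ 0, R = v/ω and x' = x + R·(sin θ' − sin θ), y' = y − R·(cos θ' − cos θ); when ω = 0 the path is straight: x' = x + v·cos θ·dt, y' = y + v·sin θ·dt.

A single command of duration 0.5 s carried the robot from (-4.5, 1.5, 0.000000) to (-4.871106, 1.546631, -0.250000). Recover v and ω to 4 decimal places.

Δθ = -0.250000 − 0.000000 = -0.250000
ω = Δθ/dt = -0.250000/0.5 = -0.5000
R = Δx/(sin θ' − sin θ) = 1.5000
v = R·ω = 1.5000·-0.5000 = -0.7500

v = -0.7500, ω = -0.5000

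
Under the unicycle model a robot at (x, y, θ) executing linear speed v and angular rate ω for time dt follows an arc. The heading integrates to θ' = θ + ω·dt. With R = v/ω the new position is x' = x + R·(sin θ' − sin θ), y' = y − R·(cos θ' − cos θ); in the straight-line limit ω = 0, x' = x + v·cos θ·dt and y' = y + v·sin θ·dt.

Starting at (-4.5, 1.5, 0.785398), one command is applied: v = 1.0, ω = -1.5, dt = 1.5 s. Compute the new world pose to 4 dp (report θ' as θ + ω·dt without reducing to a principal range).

(-3.3657, 1.0993, -1.4646)

θ' = 0.7854 + -1.5·1.5 = -1.4646
R = v/ω = 1.0/-1.5 = -0.6667
x' = -4.5 + -0.6667·(sin -1.4646 − sin 0.7854) = -3.3657
y' = 1.5 − -0.6667·(cos -1.4646 − cos 0.7854) = 1.0993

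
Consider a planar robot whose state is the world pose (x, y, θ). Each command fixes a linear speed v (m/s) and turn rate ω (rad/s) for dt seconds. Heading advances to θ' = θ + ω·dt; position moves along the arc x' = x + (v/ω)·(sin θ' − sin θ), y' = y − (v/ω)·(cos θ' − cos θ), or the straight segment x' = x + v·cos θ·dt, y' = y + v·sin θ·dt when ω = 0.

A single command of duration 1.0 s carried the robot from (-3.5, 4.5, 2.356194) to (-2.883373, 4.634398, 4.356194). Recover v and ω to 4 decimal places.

Δθ = 4.356194 − 2.356194 = 2.000000
ω = Δθ/dt = 2.000000/1.0 = 2.0000
R = Δx/(sin θ' − sin θ) = -0.3750
v = R·ω = -0.3750·2.0000 = -0.7500

v = -0.7500, ω = 2.0000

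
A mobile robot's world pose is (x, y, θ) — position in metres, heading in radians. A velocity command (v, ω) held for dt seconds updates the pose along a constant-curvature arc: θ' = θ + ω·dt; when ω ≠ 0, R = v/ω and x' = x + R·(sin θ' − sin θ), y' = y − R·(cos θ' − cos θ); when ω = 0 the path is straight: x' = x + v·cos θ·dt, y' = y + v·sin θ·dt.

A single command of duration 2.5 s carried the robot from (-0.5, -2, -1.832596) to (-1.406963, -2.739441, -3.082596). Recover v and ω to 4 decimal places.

v = 0.5000, ω = -0.5000

Δθ = -3.082596 − -1.832596 = -1.250000
ω = Δθ/dt = -1.250000/2.5 = -0.5000
R = Δx/(sin θ' − sin θ) = -1.0000
v = R·ω = -1.0000·-0.5000 = 0.5000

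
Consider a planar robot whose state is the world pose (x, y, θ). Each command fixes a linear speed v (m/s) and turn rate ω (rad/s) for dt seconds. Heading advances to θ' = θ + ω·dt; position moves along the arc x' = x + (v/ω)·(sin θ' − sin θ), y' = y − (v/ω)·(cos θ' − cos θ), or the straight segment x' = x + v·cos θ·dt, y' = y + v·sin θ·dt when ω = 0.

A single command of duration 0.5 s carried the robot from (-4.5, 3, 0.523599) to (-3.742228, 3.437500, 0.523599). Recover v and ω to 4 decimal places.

Δθ = 0.523599 − 0.523599 = 0.000000
ω = Δθ/dt = 0.000000/0.5 = 0.0000
ω = 0 → v = (Δx·cos θ + Δy·sin θ)/dt = 1.7500

v = 1.7500, ω = 0.0000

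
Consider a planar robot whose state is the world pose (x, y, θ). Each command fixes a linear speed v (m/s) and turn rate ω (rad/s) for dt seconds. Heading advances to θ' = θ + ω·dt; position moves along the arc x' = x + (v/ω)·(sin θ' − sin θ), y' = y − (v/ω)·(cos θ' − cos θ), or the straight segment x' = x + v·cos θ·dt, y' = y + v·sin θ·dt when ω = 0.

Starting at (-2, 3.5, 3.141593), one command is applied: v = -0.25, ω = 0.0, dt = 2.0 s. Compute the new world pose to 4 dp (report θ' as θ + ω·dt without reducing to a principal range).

θ' = 3.1416 + 0.0·2.0 = 3.1416
ω = 0 → straight: x' = -2 + -0.25·cos(3.1416)·2.0 = -1.5000
y' = 3.5 + -0.25·sin(3.1416)·2.0 = 3.5000

(-1.5000, 3.5000, 3.1416)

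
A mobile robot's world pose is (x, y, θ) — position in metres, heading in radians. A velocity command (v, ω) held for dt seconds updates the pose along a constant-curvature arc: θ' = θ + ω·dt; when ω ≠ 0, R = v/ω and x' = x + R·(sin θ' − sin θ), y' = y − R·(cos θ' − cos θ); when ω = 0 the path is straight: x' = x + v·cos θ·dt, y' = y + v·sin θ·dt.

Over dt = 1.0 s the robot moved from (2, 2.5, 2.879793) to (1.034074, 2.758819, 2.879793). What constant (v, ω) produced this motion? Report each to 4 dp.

v = 1.0000, ω = 0.0000

Δθ = 2.879793 − 2.879793 = 0.000000
ω = Δθ/dt = 0.000000/1.0 = 0.0000
ω = 0 → v = (Δx·cos θ + Δy·sin θ)/dt = 1.0000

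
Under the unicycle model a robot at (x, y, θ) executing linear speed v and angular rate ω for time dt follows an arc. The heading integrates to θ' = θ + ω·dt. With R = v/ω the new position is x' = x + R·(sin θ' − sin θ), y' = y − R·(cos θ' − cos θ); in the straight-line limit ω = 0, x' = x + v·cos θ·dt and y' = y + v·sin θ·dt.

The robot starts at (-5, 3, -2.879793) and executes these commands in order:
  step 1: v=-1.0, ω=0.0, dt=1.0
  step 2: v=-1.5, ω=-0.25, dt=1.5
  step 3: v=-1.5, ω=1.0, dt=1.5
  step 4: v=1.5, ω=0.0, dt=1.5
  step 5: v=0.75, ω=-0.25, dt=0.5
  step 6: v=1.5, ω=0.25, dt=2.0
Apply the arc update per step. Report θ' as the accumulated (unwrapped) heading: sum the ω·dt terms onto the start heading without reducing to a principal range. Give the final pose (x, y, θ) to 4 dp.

step 1: θ'=-2.8798 (straight) → pose (-4.0341, 3.2588, -2.8798)
step 2: θ'=-3.2548 (R=6.0000) → pose (-1.8034, 3.4249, -3.2548)
step 3: θ'=-1.7548 (R=-1.5000) → pose (-0.1593, 4.6408, -1.7548)
step 4: θ'=-1.7548 (straight) → pose (-0.5709, 2.4288, -1.7548)
step 5: θ'=-1.8798 (R=-3.0000) → pose (-0.6624, 2.0654, -1.8798)
step 6: θ'=-1.3798 (R=6.0000) → pose (-0.8374, -0.8983, -1.3798)

(-0.8374, -0.8983, -1.3798)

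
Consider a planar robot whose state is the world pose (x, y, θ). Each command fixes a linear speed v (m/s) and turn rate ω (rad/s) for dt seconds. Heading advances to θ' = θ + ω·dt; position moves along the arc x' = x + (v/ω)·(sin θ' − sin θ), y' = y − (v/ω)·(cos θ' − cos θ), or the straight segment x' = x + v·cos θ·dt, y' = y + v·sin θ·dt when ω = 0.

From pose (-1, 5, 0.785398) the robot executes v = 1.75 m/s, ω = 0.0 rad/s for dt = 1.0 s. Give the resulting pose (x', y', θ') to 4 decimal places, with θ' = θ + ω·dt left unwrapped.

θ' = 0.7854 + 0.0·1.0 = 0.7854
ω = 0 → straight: x' = -1 + 1.75·cos(0.7854)·1.0 = 0.2374
y' = 5 + 1.75·sin(0.7854)·1.0 = 6.2374

(0.2374, 6.2374, 0.7854)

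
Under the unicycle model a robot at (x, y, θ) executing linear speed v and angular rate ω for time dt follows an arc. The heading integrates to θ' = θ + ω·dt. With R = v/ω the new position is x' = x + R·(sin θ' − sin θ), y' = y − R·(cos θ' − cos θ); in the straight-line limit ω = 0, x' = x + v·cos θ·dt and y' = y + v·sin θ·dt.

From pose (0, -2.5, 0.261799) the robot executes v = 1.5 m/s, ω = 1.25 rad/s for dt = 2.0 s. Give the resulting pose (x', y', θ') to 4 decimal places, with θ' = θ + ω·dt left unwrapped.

θ' = 0.2618 + 1.25·2.0 = 2.7618
R = v/ω = 1.5/1.25 = 1.2000
x' = 0 + 1.2000·(sin 2.7618 − sin 0.2618) = 0.1343
y' = -2.5 − 1.2000·(cos 2.7618 − cos 0.2618) = -0.2264

(0.1343, -0.2264, 2.7618)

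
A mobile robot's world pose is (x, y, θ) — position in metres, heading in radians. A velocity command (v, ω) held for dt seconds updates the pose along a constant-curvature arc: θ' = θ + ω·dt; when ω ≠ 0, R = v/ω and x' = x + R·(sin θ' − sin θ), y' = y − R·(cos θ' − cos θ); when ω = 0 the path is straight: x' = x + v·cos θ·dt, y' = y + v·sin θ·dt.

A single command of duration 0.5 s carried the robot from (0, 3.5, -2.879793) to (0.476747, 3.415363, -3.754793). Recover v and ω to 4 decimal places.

Δθ = -3.754793 − -2.879793 = -0.875000
ω = Δθ/dt = -0.875000/0.5 = -1.7500
R = Δx/(sin θ' − sin θ) = 0.5714
v = R·ω = 0.5714·-1.7500 = -1.0000

v = -1.0000, ω = -1.7500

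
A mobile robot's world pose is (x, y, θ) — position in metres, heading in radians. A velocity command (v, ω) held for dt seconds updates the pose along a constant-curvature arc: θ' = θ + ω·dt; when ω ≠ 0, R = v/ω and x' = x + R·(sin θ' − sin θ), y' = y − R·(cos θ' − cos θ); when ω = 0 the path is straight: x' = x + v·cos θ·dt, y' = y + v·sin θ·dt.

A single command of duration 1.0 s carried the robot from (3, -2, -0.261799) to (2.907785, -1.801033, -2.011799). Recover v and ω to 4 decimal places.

Δθ = -2.011799 − -0.261799 = -1.750000
ω = Δθ/dt = -1.750000/1.0 = -1.7500
R = −Δy/(cos θ' − cos θ) = 0.1429
v = R·ω = 0.1429·-1.7500 = -0.2500

v = -0.2500, ω = -1.7500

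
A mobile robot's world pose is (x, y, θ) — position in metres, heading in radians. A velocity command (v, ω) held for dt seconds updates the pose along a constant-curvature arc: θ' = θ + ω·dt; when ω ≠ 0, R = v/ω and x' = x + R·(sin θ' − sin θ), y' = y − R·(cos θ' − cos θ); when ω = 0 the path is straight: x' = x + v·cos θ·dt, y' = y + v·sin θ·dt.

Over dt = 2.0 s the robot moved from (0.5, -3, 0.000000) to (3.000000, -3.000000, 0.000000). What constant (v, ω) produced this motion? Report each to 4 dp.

Δθ = 0.000000 − 0.000000 = 0.000000
ω = Δθ/dt = 0.000000/2.0 = 0.0000
ω = 0 → v = (Δx·cos θ + Δy·sin θ)/dt = 1.2500

v = 1.2500, ω = 0.0000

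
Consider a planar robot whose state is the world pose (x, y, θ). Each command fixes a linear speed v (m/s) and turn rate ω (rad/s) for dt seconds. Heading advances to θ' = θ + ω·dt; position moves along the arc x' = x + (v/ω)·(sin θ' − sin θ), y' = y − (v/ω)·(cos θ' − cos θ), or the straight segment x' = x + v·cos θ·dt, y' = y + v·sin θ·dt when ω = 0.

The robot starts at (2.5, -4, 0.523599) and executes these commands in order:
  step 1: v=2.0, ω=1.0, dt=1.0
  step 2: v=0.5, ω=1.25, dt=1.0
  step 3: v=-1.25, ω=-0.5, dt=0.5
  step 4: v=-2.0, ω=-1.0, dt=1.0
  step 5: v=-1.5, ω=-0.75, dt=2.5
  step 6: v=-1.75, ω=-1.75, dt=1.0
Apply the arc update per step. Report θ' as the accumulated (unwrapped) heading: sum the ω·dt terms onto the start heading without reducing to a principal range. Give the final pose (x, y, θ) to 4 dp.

(1.4257, -4.3282, -2.1014)

step 1: θ'=1.5236 (R=2.0000) → pose (3.4978, -2.3623, 1.5236)
step 2: θ'=2.7736 (R=0.4000) → pose (3.2421, -1.9702, 2.7736)
step 3: θ'=2.5236 (R=2.5000) → pose (3.7913, -2.2652, 2.5236)
step 4: θ'=1.5236 (R=2.0000) → pose (4.6302, -3.9897, 1.5236)
step 5: θ'=-0.3514 (R=2.0000) → pose (1.9440, -5.7731, -0.3514)
step 6: θ'=-2.1014 (R=1.0000) → pose (1.4257, -4.3282, -2.1014)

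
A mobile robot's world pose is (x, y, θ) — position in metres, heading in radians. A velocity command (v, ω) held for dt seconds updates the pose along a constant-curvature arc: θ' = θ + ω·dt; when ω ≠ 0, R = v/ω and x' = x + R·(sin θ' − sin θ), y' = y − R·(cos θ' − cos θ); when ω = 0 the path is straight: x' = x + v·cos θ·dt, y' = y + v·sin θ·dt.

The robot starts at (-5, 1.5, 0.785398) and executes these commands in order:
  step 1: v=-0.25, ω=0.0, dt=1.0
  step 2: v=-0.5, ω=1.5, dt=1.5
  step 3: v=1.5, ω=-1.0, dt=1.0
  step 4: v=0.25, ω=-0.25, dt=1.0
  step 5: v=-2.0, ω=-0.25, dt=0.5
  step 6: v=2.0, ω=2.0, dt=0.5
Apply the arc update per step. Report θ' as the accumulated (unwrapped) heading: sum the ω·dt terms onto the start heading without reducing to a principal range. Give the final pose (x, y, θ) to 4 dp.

step 1: θ'=0.7854 (straight) → pose (-5.1768, 1.3232, 0.7854)
step 2: θ'=3.0354 (R=-0.3333) → pose (-4.9764, 0.7561, 3.0354)
step 3: θ'=2.0354 (R=-1.5000) → pose (-6.1584, 1.5755, 2.0354)
step 4: θ'=1.7854 (R=-1.0000) → pose (-6.2415, 1.8106, 1.7854)
step 5: θ'=1.6604 (R=8.0000) → pose (-6.0901, 0.8228, 1.6604)
step 6: θ'=2.6604 (R=1.0000) → pose (-6.6232, 1.6198, 2.6604)

(-6.6232, 1.6198, 2.6604)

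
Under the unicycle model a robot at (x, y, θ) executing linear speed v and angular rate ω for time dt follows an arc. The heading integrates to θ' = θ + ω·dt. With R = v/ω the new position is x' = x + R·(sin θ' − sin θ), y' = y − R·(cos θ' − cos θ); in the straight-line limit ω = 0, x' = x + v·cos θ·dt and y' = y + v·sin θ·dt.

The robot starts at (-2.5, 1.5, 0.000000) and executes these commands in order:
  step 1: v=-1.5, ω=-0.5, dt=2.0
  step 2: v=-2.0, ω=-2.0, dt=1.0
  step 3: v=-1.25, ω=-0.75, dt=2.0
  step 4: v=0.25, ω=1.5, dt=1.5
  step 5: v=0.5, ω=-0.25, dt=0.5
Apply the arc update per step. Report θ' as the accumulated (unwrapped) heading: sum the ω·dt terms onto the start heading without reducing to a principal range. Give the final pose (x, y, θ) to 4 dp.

(-2.9210, 2.9961, -2.3750)

step 1: θ'=-1.0000 (R=3.0000) → pose (-5.0244, 2.8791, -1.0000)
step 2: θ'=-3.0000 (R=1.0000) → pose (-4.3241, 4.4094, -3.0000)
step 3: θ'=-4.5000 (R=1.6667) → pose (-2.4596, 3.1107, -4.5000)
step 4: θ'=-2.2500 (R=0.1667) → pose (-2.7522, 3.1803, -2.2500)
step 5: θ'=-2.3750 (R=-2.0000) → pose (-2.9210, 2.9961, -2.3750)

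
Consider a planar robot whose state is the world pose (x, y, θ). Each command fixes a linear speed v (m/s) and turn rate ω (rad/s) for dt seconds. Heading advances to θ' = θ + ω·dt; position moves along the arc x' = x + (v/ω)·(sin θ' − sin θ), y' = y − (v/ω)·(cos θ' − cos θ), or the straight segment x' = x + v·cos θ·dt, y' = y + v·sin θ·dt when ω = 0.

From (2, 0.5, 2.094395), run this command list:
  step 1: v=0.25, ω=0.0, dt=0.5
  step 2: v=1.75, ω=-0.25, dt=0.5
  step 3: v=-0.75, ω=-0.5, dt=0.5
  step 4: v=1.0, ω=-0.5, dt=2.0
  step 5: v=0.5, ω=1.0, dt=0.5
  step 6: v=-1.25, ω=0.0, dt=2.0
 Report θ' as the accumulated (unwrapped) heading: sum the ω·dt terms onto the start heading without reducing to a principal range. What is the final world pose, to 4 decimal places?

(1.5890, 0.6885, 1.2194)

step 1: θ'=2.0944 (straight) → pose (1.9375, 0.6083, 2.0944)
step 2: θ'=1.9694 (R=-7.0000) → pose (1.5484, 1.3914, 1.9694)
step 3: θ'=1.7194 (R=1.5000) → pose (1.6495, 1.0312, 1.7194)
step 4: θ'=0.7194 (R=-2.0000) → pose (2.3096, 2.8318, 0.7194)
step 5: θ'=1.2194 (R=0.5000) → pose (2.4496, 3.0358, 1.2194)
step 6: θ'=1.2194 (straight) → pose (1.5890, 0.6885, 1.2194)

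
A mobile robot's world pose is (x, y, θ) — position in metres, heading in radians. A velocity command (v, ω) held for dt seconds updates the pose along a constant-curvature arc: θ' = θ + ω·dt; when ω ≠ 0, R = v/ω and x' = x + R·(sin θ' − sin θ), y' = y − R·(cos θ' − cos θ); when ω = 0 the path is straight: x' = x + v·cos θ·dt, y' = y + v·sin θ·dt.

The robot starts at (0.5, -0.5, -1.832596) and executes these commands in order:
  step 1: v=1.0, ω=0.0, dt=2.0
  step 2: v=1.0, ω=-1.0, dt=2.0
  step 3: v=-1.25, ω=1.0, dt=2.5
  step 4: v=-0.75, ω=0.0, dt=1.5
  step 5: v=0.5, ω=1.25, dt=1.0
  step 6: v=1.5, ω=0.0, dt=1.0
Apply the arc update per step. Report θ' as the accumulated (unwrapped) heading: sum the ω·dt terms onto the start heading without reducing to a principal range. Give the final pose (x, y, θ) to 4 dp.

(1.9756, -1.0202, -0.0826)

step 1: θ'=-1.8326 (straight) → pose (-0.0176, -2.4319, -1.8326)
step 2: θ'=-3.8326 (R=-1.0000) → pose (-1.6209, -2.9436, -3.8326)
step 3: θ'=-1.3326 (R=-1.2500) → pose (0.3905, -1.6854, -1.3326)
step 4: θ'=-1.3326 (straight) → pose (0.1250, -0.5922, -1.3326)
step 5: θ'=-0.0826 (R=0.4000) → pose (0.4807, -0.8965, -0.0826)
step 6: θ'=-0.0826 (straight) → pose (1.9756, -1.0202, -0.0826)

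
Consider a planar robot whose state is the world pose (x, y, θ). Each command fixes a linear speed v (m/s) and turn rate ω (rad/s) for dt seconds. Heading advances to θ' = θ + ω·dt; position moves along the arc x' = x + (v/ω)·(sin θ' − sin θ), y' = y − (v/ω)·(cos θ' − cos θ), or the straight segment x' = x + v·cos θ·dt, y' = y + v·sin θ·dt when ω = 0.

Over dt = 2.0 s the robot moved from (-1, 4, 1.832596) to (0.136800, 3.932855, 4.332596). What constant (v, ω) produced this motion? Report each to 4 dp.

v = -0.7500, ω = 1.2500

Δθ = 4.332596 − 1.832596 = 2.500000
ω = Δθ/dt = 2.500000/2.0 = 1.2500
R = Δx/(sin θ' − sin θ) = -0.6000
v = R·ω = -0.6000·1.2500 = -0.7500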